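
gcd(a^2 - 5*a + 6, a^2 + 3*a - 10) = a - 2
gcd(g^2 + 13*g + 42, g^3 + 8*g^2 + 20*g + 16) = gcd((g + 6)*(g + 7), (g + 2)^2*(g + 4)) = 1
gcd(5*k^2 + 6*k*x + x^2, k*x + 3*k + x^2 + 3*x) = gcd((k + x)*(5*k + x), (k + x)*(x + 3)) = k + x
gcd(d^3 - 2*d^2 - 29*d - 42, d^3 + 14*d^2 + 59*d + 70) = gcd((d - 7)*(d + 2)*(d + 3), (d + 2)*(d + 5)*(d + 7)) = d + 2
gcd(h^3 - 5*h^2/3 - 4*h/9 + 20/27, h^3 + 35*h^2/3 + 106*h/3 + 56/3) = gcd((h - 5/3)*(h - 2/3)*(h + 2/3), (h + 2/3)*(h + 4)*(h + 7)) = h + 2/3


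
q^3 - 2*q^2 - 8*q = q*(q - 4)*(q + 2)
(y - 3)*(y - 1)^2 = y^3 - 5*y^2 + 7*y - 3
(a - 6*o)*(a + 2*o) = a^2 - 4*a*o - 12*o^2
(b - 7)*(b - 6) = b^2 - 13*b + 42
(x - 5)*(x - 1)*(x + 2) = x^3 - 4*x^2 - 7*x + 10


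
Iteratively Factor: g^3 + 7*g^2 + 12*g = (g + 3)*(g^2 + 4*g) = g*(g + 3)*(g + 4)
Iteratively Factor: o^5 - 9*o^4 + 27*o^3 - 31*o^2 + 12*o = (o - 1)*(o^4 - 8*o^3 + 19*o^2 - 12*o) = (o - 4)*(o - 1)*(o^3 - 4*o^2 + 3*o) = (o - 4)*(o - 3)*(o - 1)*(o^2 - o) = o*(o - 4)*(o - 3)*(o - 1)*(o - 1)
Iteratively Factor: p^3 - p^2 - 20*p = (p - 5)*(p^2 + 4*p) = p*(p - 5)*(p + 4)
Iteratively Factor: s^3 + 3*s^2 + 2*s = (s)*(s^2 + 3*s + 2) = s*(s + 1)*(s + 2)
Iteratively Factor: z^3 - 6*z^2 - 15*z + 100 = (z - 5)*(z^2 - z - 20) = (z - 5)^2*(z + 4)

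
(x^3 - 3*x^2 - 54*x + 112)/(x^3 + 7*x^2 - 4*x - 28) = (x - 8)/(x + 2)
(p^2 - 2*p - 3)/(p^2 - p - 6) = (p + 1)/(p + 2)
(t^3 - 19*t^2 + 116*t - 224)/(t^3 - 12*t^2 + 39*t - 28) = (t - 8)/(t - 1)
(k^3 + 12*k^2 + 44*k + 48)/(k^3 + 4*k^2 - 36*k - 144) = (k + 2)/(k - 6)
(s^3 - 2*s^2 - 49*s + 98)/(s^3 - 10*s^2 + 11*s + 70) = (s^2 + 5*s - 14)/(s^2 - 3*s - 10)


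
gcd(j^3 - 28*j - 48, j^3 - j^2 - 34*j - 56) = j^2 + 6*j + 8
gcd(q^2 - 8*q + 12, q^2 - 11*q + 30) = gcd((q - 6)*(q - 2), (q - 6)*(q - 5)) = q - 6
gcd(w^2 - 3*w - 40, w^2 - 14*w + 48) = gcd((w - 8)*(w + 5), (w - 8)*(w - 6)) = w - 8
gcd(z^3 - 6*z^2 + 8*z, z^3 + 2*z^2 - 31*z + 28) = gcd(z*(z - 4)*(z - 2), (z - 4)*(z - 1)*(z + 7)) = z - 4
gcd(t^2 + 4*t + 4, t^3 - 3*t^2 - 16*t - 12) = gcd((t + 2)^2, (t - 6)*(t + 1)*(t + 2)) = t + 2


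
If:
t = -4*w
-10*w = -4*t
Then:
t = 0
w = 0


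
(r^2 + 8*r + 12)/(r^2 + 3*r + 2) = (r + 6)/(r + 1)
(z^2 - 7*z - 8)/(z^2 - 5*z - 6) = (z - 8)/(z - 6)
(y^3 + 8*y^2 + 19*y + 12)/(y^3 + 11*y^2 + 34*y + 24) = (y + 3)/(y + 6)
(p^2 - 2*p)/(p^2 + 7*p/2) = 2*(p - 2)/(2*p + 7)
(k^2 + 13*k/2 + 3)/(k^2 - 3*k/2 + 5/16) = 8*(2*k^2 + 13*k + 6)/(16*k^2 - 24*k + 5)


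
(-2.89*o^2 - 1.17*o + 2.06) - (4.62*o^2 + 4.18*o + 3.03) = -7.51*o^2 - 5.35*o - 0.97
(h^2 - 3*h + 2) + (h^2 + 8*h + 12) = 2*h^2 + 5*h + 14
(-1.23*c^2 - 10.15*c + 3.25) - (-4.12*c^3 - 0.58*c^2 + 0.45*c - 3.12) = 4.12*c^3 - 0.65*c^2 - 10.6*c + 6.37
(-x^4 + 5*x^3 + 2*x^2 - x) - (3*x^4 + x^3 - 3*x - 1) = -4*x^4 + 4*x^3 + 2*x^2 + 2*x + 1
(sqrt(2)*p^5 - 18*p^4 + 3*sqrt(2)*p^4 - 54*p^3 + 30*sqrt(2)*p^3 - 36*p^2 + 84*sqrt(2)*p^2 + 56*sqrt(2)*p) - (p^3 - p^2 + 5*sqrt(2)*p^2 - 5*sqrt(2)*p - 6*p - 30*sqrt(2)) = sqrt(2)*p^5 - 18*p^4 + 3*sqrt(2)*p^4 - 55*p^3 + 30*sqrt(2)*p^3 - 35*p^2 + 79*sqrt(2)*p^2 + 6*p + 61*sqrt(2)*p + 30*sqrt(2)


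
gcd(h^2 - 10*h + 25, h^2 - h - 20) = h - 5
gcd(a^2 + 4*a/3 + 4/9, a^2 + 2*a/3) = a + 2/3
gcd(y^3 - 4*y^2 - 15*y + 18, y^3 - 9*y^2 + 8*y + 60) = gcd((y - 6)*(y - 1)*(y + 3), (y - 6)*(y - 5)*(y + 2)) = y - 6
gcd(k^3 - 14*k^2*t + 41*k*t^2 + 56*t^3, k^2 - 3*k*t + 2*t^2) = 1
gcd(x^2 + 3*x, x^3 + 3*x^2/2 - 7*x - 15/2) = x + 3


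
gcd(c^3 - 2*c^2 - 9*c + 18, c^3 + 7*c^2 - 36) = c^2 + c - 6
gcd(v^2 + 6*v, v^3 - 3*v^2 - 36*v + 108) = v + 6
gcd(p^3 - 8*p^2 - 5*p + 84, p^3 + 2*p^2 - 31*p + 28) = p - 4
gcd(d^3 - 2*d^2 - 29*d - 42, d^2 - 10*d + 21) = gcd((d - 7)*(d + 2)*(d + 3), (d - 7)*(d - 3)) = d - 7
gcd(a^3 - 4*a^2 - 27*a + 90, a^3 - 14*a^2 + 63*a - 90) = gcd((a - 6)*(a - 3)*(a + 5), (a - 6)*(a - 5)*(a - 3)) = a^2 - 9*a + 18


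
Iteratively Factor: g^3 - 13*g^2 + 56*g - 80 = (g - 4)*(g^2 - 9*g + 20) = (g - 5)*(g - 4)*(g - 4)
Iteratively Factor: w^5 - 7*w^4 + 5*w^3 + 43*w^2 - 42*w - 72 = (w - 4)*(w^4 - 3*w^3 - 7*w^2 + 15*w + 18) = (w - 4)*(w + 2)*(w^3 - 5*w^2 + 3*w + 9) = (w - 4)*(w + 1)*(w + 2)*(w^2 - 6*w + 9) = (w - 4)*(w - 3)*(w + 1)*(w + 2)*(w - 3)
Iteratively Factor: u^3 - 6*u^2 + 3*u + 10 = (u - 5)*(u^2 - u - 2) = (u - 5)*(u - 2)*(u + 1)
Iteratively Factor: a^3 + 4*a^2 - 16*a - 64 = (a - 4)*(a^2 + 8*a + 16) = (a - 4)*(a + 4)*(a + 4)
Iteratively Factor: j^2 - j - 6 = (j - 3)*(j + 2)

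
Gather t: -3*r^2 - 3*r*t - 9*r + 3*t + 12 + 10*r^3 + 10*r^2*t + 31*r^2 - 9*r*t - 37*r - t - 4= 10*r^3 + 28*r^2 - 46*r + t*(10*r^2 - 12*r + 2) + 8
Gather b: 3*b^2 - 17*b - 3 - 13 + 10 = 3*b^2 - 17*b - 6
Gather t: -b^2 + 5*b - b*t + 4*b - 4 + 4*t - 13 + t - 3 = -b^2 + 9*b + t*(5 - b) - 20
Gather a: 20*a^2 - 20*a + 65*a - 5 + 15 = 20*a^2 + 45*a + 10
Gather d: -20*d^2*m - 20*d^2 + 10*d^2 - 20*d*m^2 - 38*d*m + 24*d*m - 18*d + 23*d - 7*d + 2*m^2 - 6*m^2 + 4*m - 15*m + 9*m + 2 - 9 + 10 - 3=d^2*(-20*m - 10) + d*(-20*m^2 - 14*m - 2) - 4*m^2 - 2*m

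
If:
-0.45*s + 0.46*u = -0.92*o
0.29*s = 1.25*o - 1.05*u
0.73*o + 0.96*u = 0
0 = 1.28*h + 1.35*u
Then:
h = 0.00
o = 0.00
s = 0.00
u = 0.00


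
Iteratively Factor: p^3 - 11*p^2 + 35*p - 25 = (p - 1)*(p^2 - 10*p + 25) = (p - 5)*(p - 1)*(p - 5)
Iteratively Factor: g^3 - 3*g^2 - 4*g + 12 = (g + 2)*(g^2 - 5*g + 6) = (g - 3)*(g + 2)*(g - 2)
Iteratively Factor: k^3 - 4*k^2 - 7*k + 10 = (k - 5)*(k^2 + k - 2) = (k - 5)*(k - 1)*(k + 2)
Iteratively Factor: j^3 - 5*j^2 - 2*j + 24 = (j + 2)*(j^2 - 7*j + 12) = (j - 3)*(j + 2)*(j - 4)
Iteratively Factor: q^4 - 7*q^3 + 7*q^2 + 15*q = (q + 1)*(q^3 - 8*q^2 + 15*q) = (q - 5)*(q + 1)*(q^2 - 3*q) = (q - 5)*(q - 3)*(q + 1)*(q)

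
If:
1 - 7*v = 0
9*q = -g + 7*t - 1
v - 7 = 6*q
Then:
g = 7*t + 65/7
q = -8/7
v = 1/7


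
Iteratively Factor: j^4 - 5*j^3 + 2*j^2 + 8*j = (j - 2)*(j^3 - 3*j^2 - 4*j) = (j - 2)*(j + 1)*(j^2 - 4*j) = j*(j - 2)*(j + 1)*(j - 4)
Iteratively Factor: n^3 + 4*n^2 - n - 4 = (n + 4)*(n^2 - 1) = (n + 1)*(n + 4)*(n - 1)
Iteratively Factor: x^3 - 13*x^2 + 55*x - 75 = (x - 5)*(x^2 - 8*x + 15) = (x - 5)*(x - 3)*(x - 5)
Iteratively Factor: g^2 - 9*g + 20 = (g - 4)*(g - 5)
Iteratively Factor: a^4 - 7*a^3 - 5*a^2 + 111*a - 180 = (a - 5)*(a^3 - 2*a^2 - 15*a + 36) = (a - 5)*(a - 3)*(a^2 + a - 12) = (a - 5)*(a - 3)*(a + 4)*(a - 3)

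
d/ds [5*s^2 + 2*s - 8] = 10*s + 2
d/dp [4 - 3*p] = -3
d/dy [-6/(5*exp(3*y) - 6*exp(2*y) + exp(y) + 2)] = (90*exp(2*y) - 72*exp(y) + 6)*exp(y)/(5*exp(3*y) - 6*exp(2*y) + exp(y) + 2)^2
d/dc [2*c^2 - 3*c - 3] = 4*c - 3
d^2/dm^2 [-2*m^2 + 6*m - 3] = -4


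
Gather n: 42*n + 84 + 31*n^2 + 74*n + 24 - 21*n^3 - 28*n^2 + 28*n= -21*n^3 + 3*n^2 + 144*n + 108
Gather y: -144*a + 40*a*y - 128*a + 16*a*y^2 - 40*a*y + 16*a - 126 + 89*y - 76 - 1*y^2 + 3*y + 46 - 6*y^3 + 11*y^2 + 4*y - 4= -256*a - 6*y^3 + y^2*(16*a + 10) + 96*y - 160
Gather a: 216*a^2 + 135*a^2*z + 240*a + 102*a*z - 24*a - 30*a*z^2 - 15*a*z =a^2*(135*z + 216) + a*(-30*z^2 + 87*z + 216)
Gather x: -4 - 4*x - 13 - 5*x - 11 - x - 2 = -10*x - 30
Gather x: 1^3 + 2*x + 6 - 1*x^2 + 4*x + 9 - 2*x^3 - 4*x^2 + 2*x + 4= -2*x^3 - 5*x^2 + 8*x + 20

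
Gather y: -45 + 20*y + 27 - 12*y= 8*y - 18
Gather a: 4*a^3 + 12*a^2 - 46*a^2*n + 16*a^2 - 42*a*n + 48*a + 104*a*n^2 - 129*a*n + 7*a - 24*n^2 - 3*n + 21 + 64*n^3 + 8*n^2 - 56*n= 4*a^3 + a^2*(28 - 46*n) + a*(104*n^2 - 171*n + 55) + 64*n^3 - 16*n^2 - 59*n + 21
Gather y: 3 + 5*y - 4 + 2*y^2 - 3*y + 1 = 2*y^2 + 2*y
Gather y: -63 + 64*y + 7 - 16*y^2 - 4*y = -16*y^2 + 60*y - 56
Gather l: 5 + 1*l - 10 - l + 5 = 0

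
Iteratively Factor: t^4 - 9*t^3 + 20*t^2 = (t - 5)*(t^3 - 4*t^2) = (t - 5)*(t - 4)*(t^2) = t*(t - 5)*(t - 4)*(t)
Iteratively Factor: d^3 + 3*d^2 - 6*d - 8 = (d + 1)*(d^2 + 2*d - 8) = (d + 1)*(d + 4)*(d - 2)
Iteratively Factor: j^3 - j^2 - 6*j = (j)*(j^2 - j - 6) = j*(j - 3)*(j + 2)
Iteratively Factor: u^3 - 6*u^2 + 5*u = (u)*(u^2 - 6*u + 5) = u*(u - 5)*(u - 1)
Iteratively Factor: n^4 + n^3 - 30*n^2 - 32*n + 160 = (n + 4)*(n^3 - 3*n^2 - 18*n + 40) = (n - 2)*(n + 4)*(n^2 - n - 20) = (n - 2)*(n + 4)^2*(n - 5)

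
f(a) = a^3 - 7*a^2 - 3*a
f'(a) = 3*a^2 - 14*a - 3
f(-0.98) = -4.72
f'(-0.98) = 13.60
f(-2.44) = -48.88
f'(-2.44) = 49.02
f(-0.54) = -0.58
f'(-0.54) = 5.43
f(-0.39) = 0.05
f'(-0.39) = 2.92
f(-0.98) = -4.72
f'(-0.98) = 13.60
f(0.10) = -0.37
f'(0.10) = -4.37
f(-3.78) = -142.69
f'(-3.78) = 92.79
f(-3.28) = -100.76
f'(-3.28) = 75.20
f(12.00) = 684.00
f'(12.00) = 261.00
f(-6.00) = -450.00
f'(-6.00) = 189.00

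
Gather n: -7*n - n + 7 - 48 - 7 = -8*n - 48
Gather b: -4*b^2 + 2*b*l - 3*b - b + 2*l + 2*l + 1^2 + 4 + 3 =-4*b^2 + b*(2*l - 4) + 4*l + 8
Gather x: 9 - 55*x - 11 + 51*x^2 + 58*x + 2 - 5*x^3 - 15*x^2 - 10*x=-5*x^3 + 36*x^2 - 7*x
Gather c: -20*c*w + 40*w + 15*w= -20*c*w + 55*w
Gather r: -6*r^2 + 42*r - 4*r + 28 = -6*r^2 + 38*r + 28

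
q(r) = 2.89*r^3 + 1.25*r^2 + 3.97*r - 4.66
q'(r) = 8.67*r^2 + 2.5*r + 3.97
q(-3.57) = -134.39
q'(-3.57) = 105.54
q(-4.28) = -225.34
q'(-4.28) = 152.09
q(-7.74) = -1300.55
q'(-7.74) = 504.02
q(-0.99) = -10.17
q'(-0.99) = 9.99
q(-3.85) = -166.34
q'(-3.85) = 122.86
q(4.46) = 294.30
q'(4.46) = 187.58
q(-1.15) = -11.97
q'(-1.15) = 12.56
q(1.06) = 4.39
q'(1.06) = 16.36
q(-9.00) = -2045.95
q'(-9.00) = 683.74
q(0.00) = -4.66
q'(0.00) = 3.97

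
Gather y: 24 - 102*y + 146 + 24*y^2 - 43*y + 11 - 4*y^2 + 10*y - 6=20*y^2 - 135*y + 175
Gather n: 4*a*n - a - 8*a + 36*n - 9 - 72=-9*a + n*(4*a + 36) - 81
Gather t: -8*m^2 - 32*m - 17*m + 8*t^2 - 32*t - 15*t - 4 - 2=-8*m^2 - 49*m + 8*t^2 - 47*t - 6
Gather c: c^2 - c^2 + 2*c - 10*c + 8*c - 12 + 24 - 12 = 0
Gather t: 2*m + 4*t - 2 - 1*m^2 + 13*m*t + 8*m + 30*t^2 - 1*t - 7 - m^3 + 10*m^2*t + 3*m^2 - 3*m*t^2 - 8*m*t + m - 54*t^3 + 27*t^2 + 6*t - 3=-m^3 + 2*m^2 + 11*m - 54*t^3 + t^2*(57 - 3*m) + t*(10*m^2 + 5*m + 9) - 12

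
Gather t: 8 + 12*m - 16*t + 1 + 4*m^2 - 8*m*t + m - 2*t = 4*m^2 + 13*m + t*(-8*m - 18) + 9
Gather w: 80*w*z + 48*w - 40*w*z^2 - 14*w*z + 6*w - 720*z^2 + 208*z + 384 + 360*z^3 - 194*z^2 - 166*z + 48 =w*(-40*z^2 + 66*z + 54) + 360*z^3 - 914*z^2 + 42*z + 432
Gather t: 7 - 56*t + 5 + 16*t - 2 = 10 - 40*t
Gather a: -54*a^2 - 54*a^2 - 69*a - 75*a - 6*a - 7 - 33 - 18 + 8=-108*a^2 - 150*a - 50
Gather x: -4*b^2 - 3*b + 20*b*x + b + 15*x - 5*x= -4*b^2 - 2*b + x*(20*b + 10)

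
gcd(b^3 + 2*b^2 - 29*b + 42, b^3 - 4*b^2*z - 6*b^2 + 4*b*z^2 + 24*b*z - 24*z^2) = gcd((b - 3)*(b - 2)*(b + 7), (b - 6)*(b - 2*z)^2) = 1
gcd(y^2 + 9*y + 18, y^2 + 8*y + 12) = y + 6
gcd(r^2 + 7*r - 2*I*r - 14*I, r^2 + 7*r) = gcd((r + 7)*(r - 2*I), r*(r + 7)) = r + 7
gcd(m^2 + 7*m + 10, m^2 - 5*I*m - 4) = 1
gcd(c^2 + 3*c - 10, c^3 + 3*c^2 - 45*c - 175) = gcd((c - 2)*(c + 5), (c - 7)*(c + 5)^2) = c + 5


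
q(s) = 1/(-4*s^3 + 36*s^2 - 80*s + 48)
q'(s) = (12*s^2 - 72*s + 80)/(-4*s^3 + 36*s^2 - 80*s + 48)^2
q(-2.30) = 0.00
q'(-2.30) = 0.00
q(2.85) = 0.05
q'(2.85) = -0.07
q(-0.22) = 0.01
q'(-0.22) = 0.02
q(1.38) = -0.23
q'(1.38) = 0.18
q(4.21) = 0.02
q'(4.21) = -0.00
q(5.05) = 0.02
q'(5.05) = 0.01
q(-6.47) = 0.00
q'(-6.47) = 0.00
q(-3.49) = 0.00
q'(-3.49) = 0.00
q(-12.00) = 0.00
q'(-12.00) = 0.00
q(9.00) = 0.00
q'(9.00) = 0.00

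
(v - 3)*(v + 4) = v^2 + v - 12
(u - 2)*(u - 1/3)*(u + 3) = u^3 + 2*u^2/3 - 19*u/3 + 2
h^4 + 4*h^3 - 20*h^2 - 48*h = h*(h - 4)*(h + 2)*(h + 6)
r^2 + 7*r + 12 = (r + 3)*(r + 4)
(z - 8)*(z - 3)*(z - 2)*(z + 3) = z^4 - 10*z^3 + 7*z^2 + 90*z - 144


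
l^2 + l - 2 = (l - 1)*(l + 2)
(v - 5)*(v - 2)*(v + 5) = v^3 - 2*v^2 - 25*v + 50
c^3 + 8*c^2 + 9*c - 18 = (c - 1)*(c + 3)*(c + 6)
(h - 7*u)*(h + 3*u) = h^2 - 4*h*u - 21*u^2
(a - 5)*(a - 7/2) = a^2 - 17*a/2 + 35/2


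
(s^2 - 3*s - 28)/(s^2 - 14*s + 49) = (s + 4)/(s - 7)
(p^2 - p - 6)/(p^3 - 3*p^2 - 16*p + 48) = (p + 2)/(p^2 - 16)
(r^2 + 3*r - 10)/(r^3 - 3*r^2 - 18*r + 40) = (r + 5)/(r^2 - r - 20)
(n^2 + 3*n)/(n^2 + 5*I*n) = (n + 3)/(n + 5*I)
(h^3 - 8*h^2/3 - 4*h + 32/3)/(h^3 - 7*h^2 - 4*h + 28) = (h - 8/3)/(h - 7)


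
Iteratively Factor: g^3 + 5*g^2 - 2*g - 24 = (g + 4)*(g^2 + g - 6) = (g + 3)*(g + 4)*(g - 2)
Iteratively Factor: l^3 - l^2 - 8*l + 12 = (l - 2)*(l^2 + l - 6) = (l - 2)^2*(l + 3)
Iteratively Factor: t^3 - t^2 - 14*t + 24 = (t + 4)*(t^2 - 5*t + 6) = (t - 2)*(t + 4)*(t - 3)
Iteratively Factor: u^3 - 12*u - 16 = (u + 2)*(u^2 - 2*u - 8) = (u - 4)*(u + 2)*(u + 2)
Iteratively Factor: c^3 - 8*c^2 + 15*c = (c)*(c^2 - 8*c + 15) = c*(c - 3)*(c - 5)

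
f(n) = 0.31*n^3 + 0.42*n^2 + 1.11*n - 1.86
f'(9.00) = 84.00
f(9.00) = 268.14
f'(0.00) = 1.11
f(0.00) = -1.86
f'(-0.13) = 1.02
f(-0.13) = -2.00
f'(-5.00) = 20.16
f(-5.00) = -35.66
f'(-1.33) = 1.64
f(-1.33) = -3.32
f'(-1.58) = 2.10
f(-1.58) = -3.79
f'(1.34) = 3.91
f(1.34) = 1.13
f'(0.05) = 1.15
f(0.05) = -1.80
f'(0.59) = 1.93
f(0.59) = -1.00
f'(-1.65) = 2.26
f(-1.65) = -3.94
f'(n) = 0.93*n^2 + 0.84*n + 1.11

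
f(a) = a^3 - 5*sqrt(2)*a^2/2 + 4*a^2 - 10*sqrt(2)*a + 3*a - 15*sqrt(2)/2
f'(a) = 3*a^2 - 5*sqrt(2)*a + 8*a - 10*sqrt(2) + 3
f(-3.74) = -14.75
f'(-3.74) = 27.35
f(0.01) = -10.72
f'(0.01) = -11.13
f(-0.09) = -9.60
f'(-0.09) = -11.20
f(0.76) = -18.37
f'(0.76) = -8.70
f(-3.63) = -11.87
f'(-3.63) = 25.02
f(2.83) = -15.75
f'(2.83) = 15.51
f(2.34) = -21.32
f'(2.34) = 7.46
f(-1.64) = 4.50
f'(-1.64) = -4.60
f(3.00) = -12.85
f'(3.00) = 18.64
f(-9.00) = -601.71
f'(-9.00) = 223.50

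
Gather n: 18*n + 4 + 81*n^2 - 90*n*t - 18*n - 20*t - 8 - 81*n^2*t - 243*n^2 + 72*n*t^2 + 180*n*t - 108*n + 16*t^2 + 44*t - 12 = n^2*(-81*t - 162) + n*(72*t^2 + 90*t - 108) + 16*t^2 + 24*t - 16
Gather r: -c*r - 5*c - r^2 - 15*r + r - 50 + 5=-5*c - r^2 + r*(-c - 14) - 45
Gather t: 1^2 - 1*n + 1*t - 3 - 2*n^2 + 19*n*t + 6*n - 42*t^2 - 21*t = -2*n^2 + 5*n - 42*t^2 + t*(19*n - 20) - 2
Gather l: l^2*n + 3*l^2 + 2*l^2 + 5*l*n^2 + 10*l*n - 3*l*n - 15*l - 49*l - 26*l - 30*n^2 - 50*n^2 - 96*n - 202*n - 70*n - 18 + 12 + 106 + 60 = l^2*(n + 5) + l*(5*n^2 + 7*n - 90) - 80*n^2 - 368*n + 160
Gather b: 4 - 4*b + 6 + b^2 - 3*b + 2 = b^2 - 7*b + 12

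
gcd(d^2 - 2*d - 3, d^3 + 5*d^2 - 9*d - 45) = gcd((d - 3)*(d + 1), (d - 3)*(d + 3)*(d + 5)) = d - 3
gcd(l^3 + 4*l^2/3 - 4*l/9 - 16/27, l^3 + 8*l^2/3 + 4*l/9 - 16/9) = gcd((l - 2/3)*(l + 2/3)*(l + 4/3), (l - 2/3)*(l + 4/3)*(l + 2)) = l^2 + 2*l/3 - 8/9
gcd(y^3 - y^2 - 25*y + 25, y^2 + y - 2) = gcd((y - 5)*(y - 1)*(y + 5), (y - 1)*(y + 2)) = y - 1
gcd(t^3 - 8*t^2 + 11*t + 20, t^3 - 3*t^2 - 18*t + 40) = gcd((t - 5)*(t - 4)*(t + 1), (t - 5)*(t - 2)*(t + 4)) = t - 5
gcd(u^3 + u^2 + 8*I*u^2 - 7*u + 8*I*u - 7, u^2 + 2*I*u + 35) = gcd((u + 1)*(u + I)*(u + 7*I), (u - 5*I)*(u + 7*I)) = u + 7*I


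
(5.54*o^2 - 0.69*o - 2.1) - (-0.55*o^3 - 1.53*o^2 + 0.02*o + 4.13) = 0.55*o^3 + 7.07*o^2 - 0.71*o - 6.23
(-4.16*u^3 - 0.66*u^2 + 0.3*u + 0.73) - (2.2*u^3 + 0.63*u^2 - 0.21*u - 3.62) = -6.36*u^3 - 1.29*u^2 + 0.51*u + 4.35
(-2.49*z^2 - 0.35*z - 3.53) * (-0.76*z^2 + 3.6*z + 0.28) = 1.8924*z^4 - 8.698*z^3 + 0.7256*z^2 - 12.806*z - 0.9884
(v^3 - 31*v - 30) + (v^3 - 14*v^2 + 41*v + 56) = 2*v^3 - 14*v^2 + 10*v + 26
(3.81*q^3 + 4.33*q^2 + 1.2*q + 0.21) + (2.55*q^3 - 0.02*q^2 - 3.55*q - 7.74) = 6.36*q^3 + 4.31*q^2 - 2.35*q - 7.53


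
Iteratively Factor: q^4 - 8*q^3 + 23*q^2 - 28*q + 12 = (q - 2)*(q^3 - 6*q^2 + 11*q - 6) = (q - 3)*(q - 2)*(q^2 - 3*q + 2) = (q - 3)*(q - 2)*(q - 1)*(q - 2)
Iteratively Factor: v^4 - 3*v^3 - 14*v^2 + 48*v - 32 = (v + 4)*(v^3 - 7*v^2 + 14*v - 8) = (v - 1)*(v + 4)*(v^2 - 6*v + 8) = (v - 4)*(v - 1)*(v + 4)*(v - 2)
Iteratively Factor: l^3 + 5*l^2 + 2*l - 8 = (l - 1)*(l^2 + 6*l + 8) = (l - 1)*(l + 2)*(l + 4)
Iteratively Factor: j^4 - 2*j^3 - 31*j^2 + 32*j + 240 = (j - 4)*(j^3 + 2*j^2 - 23*j - 60) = (j - 4)*(j + 4)*(j^2 - 2*j - 15) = (j - 4)*(j + 3)*(j + 4)*(j - 5)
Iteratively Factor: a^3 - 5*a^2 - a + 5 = (a - 1)*(a^2 - 4*a - 5) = (a - 1)*(a + 1)*(a - 5)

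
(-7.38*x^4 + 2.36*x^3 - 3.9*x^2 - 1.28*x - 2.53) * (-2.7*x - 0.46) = 19.926*x^5 - 2.9772*x^4 + 9.4444*x^3 + 5.25*x^2 + 7.4198*x + 1.1638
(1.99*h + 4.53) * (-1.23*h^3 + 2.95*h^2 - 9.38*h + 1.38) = -2.4477*h^4 + 0.2986*h^3 - 5.3027*h^2 - 39.7452*h + 6.2514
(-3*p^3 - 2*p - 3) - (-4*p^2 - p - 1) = -3*p^3 + 4*p^2 - p - 2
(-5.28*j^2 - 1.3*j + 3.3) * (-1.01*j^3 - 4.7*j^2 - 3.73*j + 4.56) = 5.3328*j^5 + 26.129*j^4 + 22.4714*j^3 - 34.7378*j^2 - 18.237*j + 15.048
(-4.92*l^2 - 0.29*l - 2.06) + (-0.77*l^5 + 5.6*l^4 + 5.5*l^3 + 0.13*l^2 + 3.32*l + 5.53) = -0.77*l^5 + 5.6*l^4 + 5.5*l^3 - 4.79*l^2 + 3.03*l + 3.47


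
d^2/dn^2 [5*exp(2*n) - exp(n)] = (20*exp(n) - 1)*exp(n)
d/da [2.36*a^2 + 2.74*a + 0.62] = 4.72*a + 2.74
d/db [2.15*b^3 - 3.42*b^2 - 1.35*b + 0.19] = 6.45*b^2 - 6.84*b - 1.35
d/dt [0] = 0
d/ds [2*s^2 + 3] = 4*s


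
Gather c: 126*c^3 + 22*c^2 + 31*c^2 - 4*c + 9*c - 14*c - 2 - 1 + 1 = 126*c^3 + 53*c^2 - 9*c - 2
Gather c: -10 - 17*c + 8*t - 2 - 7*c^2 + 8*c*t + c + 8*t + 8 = -7*c^2 + c*(8*t - 16) + 16*t - 4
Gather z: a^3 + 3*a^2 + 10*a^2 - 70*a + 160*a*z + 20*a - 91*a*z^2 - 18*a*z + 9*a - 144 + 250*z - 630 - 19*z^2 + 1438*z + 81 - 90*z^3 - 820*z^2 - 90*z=a^3 + 13*a^2 - 41*a - 90*z^3 + z^2*(-91*a - 839) + z*(142*a + 1598) - 693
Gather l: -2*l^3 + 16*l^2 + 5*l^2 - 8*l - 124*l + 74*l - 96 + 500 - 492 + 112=-2*l^3 + 21*l^2 - 58*l + 24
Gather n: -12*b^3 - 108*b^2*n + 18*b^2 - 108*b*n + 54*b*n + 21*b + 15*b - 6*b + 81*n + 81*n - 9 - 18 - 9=-12*b^3 + 18*b^2 + 30*b + n*(-108*b^2 - 54*b + 162) - 36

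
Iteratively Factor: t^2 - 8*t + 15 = (t - 3)*(t - 5)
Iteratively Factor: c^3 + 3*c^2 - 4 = (c - 1)*(c^2 + 4*c + 4) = (c - 1)*(c + 2)*(c + 2)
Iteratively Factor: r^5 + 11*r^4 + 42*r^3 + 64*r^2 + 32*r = (r + 1)*(r^4 + 10*r^3 + 32*r^2 + 32*r) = (r + 1)*(r + 2)*(r^3 + 8*r^2 + 16*r) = r*(r + 1)*(r + 2)*(r^2 + 8*r + 16) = r*(r + 1)*(r + 2)*(r + 4)*(r + 4)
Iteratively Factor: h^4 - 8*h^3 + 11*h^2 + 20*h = (h - 5)*(h^3 - 3*h^2 - 4*h) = (h - 5)*(h + 1)*(h^2 - 4*h) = h*(h - 5)*(h + 1)*(h - 4)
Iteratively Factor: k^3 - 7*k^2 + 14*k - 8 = (k - 2)*(k^2 - 5*k + 4) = (k - 2)*(k - 1)*(k - 4)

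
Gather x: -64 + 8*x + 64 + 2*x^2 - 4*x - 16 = 2*x^2 + 4*x - 16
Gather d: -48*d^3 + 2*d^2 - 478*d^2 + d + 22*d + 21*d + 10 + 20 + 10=-48*d^3 - 476*d^2 + 44*d + 40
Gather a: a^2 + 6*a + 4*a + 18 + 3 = a^2 + 10*a + 21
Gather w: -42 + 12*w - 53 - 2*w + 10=10*w - 85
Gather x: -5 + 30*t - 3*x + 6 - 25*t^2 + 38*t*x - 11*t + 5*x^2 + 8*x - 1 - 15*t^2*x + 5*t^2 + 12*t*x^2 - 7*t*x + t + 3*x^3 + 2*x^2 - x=-20*t^2 + 20*t + 3*x^3 + x^2*(12*t + 7) + x*(-15*t^2 + 31*t + 4)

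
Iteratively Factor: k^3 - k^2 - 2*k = (k - 2)*(k^2 + k) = (k - 2)*(k + 1)*(k)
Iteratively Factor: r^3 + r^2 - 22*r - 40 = (r + 4)*(r^2 - 3*r - 10) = (r + 2)*(r + 4)*(r - 5)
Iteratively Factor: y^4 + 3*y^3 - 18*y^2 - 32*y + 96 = (y + 4)*(y^3 - y^2 - 14*y + 24) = (y - 3)*(y + 4)*(y^2 + 2*y - 8) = (y - 3)*(y - 2)*(y + 4)*(y + 4)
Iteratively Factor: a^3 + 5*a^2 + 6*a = (a + 3)*(a^2 + 2*a) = (a + 2)*(a + 3)*(a)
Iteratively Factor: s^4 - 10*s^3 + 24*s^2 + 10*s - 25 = (s - 5)*(s^3 - 5*s^2 - s + 5) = (s - 5)^2*(s^2 - 1) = (s - 5)^2*(s + 1)*(s - 1)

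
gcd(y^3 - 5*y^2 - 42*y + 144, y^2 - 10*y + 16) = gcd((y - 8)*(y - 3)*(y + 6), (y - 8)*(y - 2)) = y - 8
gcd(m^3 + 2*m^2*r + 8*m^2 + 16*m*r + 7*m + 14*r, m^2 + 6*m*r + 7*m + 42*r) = m + 7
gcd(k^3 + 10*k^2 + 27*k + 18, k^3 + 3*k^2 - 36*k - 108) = k^2 + 9*k + 18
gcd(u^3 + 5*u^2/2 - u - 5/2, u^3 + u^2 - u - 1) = u^2 - 1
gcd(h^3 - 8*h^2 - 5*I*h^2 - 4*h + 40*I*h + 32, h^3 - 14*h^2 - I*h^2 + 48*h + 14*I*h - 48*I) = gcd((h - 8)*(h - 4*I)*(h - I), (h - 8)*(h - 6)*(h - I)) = h^2 + h*(-8 - I) + 8*I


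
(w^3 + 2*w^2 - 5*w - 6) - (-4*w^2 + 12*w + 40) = w^3 + 6*w^2 - 17*w - 46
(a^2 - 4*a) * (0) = 0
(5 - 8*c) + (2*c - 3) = 2 - 6*c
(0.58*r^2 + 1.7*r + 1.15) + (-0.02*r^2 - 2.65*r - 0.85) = 0.56*r^2 - 0.95*r + 0.3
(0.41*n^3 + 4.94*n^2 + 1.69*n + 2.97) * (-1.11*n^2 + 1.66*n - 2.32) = -0.4551*n^5 - 4.8028*n^4 + 5.3733*n^3 - 11.9521*n^2 + 1.0094*n - 6.8904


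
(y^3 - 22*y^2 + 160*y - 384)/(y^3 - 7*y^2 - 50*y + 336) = (y - 8)/(y + 7)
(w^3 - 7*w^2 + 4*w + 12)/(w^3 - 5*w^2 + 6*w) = (w^2 - 5*w - 6)/(w*(w - 3))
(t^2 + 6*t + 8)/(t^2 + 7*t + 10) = (t + 4)/(t + 5)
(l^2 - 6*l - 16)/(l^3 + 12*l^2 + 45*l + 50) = (l - 8)/(l^2 + 10*l + 25)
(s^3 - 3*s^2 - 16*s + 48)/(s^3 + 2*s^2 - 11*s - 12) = (s - 4)/(s + 1)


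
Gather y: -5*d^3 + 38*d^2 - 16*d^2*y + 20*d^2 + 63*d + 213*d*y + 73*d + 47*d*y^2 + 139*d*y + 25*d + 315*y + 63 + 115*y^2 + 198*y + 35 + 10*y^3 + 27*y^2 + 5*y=-5*d^3 + 58*d^2 + 161*d + 10*y^3 + y^2*(47*d + 142) + y*(-16*d^2 + 352*d + 518) + 98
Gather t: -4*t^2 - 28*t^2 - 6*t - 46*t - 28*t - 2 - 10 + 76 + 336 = -32*t^2 - 80*t + 400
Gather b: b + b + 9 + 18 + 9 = 2*b + 36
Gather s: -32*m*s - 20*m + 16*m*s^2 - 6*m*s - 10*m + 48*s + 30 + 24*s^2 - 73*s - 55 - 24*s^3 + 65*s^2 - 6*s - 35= -30*m - 24*s^3 + s^2*(16*m + 89) + s*(-38*m - 31) - 60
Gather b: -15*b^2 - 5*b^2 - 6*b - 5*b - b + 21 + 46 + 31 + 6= -20*b^2 - 12*b + 104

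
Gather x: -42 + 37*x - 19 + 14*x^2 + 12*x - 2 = 14*x^2 + 49*x - 63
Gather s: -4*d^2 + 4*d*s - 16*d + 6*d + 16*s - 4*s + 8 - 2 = -4*d^2 - 10*d + s*(4*d + 12) + 6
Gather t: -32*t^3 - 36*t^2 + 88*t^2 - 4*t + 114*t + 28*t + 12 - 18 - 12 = -32*t^3 + 52*t^2 + 138*t - 18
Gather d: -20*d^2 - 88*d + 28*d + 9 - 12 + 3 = -20*d^2 - 60*d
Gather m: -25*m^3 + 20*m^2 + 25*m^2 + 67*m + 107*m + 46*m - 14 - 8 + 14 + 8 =-25*m^3 + 45*m^2 + 220*m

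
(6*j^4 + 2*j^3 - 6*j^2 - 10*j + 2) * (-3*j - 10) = -18*j^5 - 66*j^4 - 2*j^3 + 90*j^2 + 94*j - 20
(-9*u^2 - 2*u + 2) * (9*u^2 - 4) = -81*u^4 - 18*u^3 + 54*u^2 + 8*u - 8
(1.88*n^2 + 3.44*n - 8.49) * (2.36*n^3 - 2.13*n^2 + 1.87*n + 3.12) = 4.4368*n^5 + 4.114*n^4 - 23.848*n^3 + 30.3821*n^2 - 5.1435*n - 26.4888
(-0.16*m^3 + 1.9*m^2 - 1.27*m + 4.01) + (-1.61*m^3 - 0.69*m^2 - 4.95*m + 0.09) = -1.77*m^3 + 1.21*m^2 - 6.22*m + 4.1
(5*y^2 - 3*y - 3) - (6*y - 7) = 5*y^2 - 9*y + 4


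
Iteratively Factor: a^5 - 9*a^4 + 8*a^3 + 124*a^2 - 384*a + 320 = (a - 2)*(a^4 - 7*a^3 - 6*a^2 + 112*a - 160) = (a - 5)*(a - 2)*(a^3 - 2*a^2 - 16*a + 32) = (a - 5)*(a - 2)^2*(a^2 - 16) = (a - 5)*(a - 2)^2*(a + 4)*(a - 4)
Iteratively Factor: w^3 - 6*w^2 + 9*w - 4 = (w - 1)*(w^2 - 5*w + 4) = (w - 4)*(w - 1)*(w - 1)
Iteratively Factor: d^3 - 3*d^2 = (d)*(d^2 - 3*d) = d*(d - 3)*(d)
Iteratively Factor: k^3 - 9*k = (k)*(k^2 - 9) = k*(k + 3)*(k - 3)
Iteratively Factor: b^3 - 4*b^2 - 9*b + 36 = (b - 3)*(b^2 - b - 12) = (b - 3)*(b + 3)*(b - 4)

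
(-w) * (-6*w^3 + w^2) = 6*w^4 - w^3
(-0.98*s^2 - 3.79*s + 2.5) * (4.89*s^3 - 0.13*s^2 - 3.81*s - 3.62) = -4.7922*s^5 - 18.4057*s^4 + 16.4515*s^3 + 17.6625*s^2 + 4.1948*s - 9.05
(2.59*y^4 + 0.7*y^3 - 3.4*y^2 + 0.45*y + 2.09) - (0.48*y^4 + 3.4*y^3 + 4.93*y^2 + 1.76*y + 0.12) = 2.11*y^4 - 2.7*y^3 - 8.33*y^2 - 1.31*y + 1.97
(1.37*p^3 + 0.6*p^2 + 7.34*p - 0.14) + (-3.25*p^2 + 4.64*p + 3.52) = 1.37*p^3 - 2.65*p^2 + 11.98*p + 3.38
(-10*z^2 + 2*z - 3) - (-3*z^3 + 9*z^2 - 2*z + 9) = 3*z^3 - 19*z^2 + 4*z - 12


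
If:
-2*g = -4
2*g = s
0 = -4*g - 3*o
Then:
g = 2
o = -8/3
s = 4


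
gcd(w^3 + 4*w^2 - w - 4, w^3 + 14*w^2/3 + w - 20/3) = w^2 + 3*w - 4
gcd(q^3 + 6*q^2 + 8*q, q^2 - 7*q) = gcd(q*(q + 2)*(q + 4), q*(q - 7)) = q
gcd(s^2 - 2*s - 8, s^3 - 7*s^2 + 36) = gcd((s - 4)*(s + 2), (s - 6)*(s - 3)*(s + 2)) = s + 2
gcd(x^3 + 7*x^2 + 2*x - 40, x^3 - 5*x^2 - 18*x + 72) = x + 4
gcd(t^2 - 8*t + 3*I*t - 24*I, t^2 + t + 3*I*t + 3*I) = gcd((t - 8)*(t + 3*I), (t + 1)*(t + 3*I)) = t + 3*I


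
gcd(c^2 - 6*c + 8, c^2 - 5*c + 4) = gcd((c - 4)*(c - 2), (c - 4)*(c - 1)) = c - 4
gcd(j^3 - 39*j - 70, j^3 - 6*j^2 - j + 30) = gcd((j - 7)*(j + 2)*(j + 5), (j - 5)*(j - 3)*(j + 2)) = j + 2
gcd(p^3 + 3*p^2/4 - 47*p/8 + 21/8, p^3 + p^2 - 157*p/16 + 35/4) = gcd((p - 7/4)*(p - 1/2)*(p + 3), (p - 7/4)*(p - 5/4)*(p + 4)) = p - 7/4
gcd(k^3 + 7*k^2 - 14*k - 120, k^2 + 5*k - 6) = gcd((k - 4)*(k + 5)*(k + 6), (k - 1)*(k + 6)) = k + 6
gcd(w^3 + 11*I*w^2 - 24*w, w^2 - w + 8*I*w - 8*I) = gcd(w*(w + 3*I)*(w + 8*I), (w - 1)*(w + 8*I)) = w + 8*I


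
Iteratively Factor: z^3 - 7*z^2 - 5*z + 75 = (z + 3)*(z^2 - 10*z + 25) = (z - 5)*(z + 3)*(z - 5)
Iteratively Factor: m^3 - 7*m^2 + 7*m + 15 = (m - 3)*(m^2 - 4*m - 5) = (m - 3)*(m + 1)*(m - 5)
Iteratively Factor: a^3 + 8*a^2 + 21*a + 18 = (a + 3)*(a^2 + 5*a + 6) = (a + 2)*(a + 3)*(a + 3)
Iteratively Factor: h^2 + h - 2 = (h + 2)*(h - 1)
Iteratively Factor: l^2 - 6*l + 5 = (l - 5)*(l - 1)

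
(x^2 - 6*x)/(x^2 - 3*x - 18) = x/(x + 3)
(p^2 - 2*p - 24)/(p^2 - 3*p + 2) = (p^2 - 2*p - 24)/(p^2 - 3*p + 2)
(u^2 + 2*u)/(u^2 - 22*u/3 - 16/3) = 3*u*(u + 2)/(3*u^2 - 22*u - 16)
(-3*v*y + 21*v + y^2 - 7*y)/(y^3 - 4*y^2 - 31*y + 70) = (-3*v + y)/(y^2 + 3*y - 10)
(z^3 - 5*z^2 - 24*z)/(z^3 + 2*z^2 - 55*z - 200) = z*(z + 3)/(z^2 + 10*z + 25)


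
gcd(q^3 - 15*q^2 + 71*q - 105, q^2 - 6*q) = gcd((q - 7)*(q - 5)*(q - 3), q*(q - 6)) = 1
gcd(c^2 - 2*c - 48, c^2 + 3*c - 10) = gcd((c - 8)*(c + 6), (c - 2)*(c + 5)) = 1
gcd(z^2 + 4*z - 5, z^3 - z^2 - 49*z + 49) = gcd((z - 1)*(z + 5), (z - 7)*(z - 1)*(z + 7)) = z - 1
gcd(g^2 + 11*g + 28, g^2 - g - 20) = g + 4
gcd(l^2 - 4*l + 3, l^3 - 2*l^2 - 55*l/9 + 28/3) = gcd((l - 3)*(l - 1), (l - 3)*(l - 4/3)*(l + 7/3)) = l - 3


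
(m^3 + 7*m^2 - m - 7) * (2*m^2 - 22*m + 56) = 2*m^5 - 8*m^4 - 100*m^3 + 400*m^2 + 98*m - 392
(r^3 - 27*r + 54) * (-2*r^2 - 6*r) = -2*r^5 - 6*r^4 + 54*r^3 + 54*r^2 - 324*r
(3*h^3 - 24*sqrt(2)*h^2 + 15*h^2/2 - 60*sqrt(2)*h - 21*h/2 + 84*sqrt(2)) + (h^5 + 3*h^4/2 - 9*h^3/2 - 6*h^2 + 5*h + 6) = h^5 + 3*h^4/2 - 3*h^3/2 - 24*sqrt(2)*h^2 + 3*h^2/2 - 60*sqrt(2)*h - 11*h/2 + 6 + 84*sqrt(2)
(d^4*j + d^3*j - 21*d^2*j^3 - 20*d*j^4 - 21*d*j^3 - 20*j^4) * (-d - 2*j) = -d^5*j - 2*d^4*j^2 - d^4*j + 21*d^3*j^3 - 2*d^3*j^2 + 62*d^2*j^4 + 21*d^2*j^3 + 40*d*j^5 + 62*d*j^4 + 40*j^5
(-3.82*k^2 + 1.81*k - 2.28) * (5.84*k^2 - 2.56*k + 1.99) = -22.3088*k^4 + 20.3496*k^3 - 25.5506*k^2 + 9.4387*k - 4.5372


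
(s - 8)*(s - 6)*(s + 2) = s^3 - 12*s^2 + 20*s + 96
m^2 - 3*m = m*(m - 3)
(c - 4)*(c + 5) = c^2 + c - 20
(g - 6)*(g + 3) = g^2 - 3*g - 18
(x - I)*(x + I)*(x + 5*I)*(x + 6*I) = x^4 + 11*I*x^3 - 29*x^2 + 11*I*x - 30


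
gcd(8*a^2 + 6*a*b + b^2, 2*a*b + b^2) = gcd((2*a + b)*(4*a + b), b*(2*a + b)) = 2*a + b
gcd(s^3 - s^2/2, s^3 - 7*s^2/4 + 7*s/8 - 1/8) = s - 1/2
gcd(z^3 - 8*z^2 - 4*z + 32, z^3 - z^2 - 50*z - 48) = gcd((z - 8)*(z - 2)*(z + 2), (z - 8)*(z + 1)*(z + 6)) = z - 8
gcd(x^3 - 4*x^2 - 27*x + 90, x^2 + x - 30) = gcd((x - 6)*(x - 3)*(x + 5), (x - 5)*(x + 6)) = 1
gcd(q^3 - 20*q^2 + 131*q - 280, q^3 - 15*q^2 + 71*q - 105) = q^2 - 12*q + 35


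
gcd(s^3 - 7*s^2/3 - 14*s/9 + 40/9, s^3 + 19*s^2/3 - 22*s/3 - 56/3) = s^2 - 2*s/3 - 8/3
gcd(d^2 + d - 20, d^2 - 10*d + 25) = 1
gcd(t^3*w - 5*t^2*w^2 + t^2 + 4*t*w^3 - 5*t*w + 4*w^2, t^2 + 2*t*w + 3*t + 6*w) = 1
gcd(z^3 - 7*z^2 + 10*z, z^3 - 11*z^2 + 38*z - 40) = z^2 - 7*z + 10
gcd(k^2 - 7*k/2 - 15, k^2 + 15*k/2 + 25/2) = k + 5/2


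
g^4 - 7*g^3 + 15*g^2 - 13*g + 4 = (g - 4)*(g - 1)^3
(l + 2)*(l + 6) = l^2 + 8*l + 12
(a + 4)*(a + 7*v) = a^2 + 7*a*v + 4*a + 28*v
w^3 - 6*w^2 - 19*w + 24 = (w - 8)*(w - 1)*(w + 3)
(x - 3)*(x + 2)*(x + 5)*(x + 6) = x^4 + 10*x^3 + 13*x^2 - 96*x - 180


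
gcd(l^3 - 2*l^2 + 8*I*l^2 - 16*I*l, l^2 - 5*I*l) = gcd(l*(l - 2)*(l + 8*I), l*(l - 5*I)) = l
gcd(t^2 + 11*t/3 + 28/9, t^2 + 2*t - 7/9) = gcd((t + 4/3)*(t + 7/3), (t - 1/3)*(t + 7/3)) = t + 7/3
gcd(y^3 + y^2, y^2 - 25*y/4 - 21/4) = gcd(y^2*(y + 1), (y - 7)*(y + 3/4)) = 1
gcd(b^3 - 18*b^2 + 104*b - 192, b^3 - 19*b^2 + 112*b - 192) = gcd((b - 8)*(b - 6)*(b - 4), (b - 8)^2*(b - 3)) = b - 8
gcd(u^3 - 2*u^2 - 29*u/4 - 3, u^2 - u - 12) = u - 4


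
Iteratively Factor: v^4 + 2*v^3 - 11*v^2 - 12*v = (v)*(v^3 + 2*v^2 - 11*v - 12) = v*(v - 3)*(v^2 + 5*v + 4) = v*(v - 3)*(v + 1)*(v + 4)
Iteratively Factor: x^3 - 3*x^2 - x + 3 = (x - 1)*(x^2 - 2*x - 3) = (x - 3)*(x - 1)*(x + 1)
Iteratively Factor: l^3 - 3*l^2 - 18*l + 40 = (l + 4)*(l^2 - 7*l + 10) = (l - 5)*(l + 4)*(l - 2)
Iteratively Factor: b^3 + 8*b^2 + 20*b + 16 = (b + 4)*(b^2 + 4*b + 4) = (b + 2)*(b + 4)*(b + 2)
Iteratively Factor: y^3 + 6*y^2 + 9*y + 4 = (y + 4)*(y^2 + 2*y + 1) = (y + 1)*(y + 4)*(y + 1)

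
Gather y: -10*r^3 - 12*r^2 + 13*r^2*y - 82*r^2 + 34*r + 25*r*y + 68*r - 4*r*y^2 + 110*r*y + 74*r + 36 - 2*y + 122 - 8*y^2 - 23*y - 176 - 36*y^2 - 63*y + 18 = -10*r^3 - 94*r^2 + 176*r + y^2*(-4*r - 44) + y*(13*r^2 + 135*r - 88)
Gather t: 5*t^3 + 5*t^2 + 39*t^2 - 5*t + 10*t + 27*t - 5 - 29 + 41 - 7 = 5*t^3 + 44*t^2 + 32*t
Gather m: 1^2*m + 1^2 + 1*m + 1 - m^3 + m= -m^3 + 3*m + 2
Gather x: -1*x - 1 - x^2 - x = -x^2 - 2*x - 1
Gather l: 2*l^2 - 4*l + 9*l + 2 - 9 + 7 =2*l^2 + 5*l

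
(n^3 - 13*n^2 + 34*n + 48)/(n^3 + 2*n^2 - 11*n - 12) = (n^2 - 14*n + 48)/(n^2 + n - 12)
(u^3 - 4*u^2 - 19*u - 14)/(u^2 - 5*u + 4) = (u^3 - 4*u^2 - 19*u - 14)/(u^2 - 5*u + 4)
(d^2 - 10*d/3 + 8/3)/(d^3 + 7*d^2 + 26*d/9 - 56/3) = 3*(d - 2)/(3*d^2 + 25*d + 42)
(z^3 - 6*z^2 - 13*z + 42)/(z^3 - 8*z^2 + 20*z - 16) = (z^2 - 4*z - 21)/(z^2 - 6*z + 8)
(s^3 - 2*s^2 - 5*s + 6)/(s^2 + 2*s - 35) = (s^3 - 2*s^2 - 5*s + 6)/(s^2 + 2*s - 35)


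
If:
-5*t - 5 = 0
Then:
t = -1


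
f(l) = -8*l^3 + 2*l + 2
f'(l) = 2 - 24*l^2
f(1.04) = -4.92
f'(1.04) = -23.96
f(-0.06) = 1.88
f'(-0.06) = 1.91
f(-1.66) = 35.27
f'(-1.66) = -64.13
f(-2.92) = 195.34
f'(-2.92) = -202.63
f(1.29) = -12.59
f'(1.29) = -37.94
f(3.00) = -208.00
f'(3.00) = -214.00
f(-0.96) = 7.16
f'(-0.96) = -20.12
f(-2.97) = 205.64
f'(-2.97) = -209.70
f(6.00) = -1714.00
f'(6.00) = -862.00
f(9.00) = -5812.00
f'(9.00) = -1942.00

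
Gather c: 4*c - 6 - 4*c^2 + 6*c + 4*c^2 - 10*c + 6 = 0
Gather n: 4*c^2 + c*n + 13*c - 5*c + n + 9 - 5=4*c^2 + 8*c + n*(c + 1) + 4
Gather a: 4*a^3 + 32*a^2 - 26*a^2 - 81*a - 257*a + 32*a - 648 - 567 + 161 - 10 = 4*a^3 + 6*a^2 - 306*a - 1064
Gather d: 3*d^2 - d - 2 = 3*d^2 - d - 2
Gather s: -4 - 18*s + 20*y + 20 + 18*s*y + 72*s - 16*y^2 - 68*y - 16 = s*(18*y + 54) - 16*y^2 - 48*y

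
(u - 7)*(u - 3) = u^2 - 10*u + 21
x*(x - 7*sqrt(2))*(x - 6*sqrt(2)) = x^3 - 13*sqrt(2)*x^2 + 84*x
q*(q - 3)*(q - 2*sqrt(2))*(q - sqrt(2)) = q^4 - 3*sqrt(2)*q^3 - 3*q^3 + 4*q^2 + 9*sqrt(2)*q^2 - 12*q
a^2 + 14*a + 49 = (a + 7)^2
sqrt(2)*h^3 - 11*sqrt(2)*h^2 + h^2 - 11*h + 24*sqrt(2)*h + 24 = (h - 8)*(h - 3)*(sqrt(2)*h + 1)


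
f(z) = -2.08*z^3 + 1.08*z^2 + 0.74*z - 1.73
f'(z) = -6.24*z^2 + 2.16*z + 0.74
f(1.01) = -2.02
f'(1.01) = -3.44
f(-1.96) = 16.63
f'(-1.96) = -27.47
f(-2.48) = 34.80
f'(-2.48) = -43.00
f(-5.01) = 283.23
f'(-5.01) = -166.71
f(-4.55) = 213.19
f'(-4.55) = -138.27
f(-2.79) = 49.78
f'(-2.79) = -53.86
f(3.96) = -111.03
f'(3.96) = -88.56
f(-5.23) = 321.50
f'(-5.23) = -181.24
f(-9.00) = 1595.41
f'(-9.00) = -524.14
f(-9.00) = 1595.41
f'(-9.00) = -524.14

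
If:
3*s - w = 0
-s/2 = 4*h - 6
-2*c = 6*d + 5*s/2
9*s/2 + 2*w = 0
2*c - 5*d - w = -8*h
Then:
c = -36/11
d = 12/11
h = 3/2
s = 0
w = 0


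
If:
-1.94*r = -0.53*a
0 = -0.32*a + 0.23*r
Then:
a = 0.00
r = 0.00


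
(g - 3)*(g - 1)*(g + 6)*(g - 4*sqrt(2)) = g^4 - 4*sqrt(2)*g^3 + 2*g^3 - 21*g^2 - 8*sqrt(2)*g^2 + 18*g + 84*sqrt(2)*g - 72*sqrt(2)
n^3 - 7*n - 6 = (n - 3)*(n + 1)*(n + 2)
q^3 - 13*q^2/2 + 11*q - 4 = (q - 4)*(q - 2)*(q - 1/2)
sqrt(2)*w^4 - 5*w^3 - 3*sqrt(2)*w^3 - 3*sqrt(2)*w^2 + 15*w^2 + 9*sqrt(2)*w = w*(w - 3)*(w - 3*sqrt(2))*(sqrt(2)*w + 1)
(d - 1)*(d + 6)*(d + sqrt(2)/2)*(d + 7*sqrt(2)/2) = d^4 + 5*d^3 + 4*sqrt(2)*d^3 - 5*d^2/2 + 20*sqrt(2)*d^2 - 24*sqrt(2)*d + 35*d/2 - 21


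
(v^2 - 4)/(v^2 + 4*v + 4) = (v - 2)/(v + 2)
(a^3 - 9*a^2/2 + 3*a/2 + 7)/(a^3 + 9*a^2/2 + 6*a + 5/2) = (2*a^2 - 11*a + 14)/(2*a^2 + 7*a + 5)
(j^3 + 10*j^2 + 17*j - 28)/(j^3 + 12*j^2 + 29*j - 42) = (j + 4)/(j + 6)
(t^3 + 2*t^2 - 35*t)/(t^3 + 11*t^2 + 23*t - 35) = t*(t - 5)/(t^2 + 4*t - 5)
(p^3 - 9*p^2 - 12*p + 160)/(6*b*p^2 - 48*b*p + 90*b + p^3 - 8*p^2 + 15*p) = (p^2 - 4*p - 32)/(6*b*p - 18*b + p^2 - 3*p)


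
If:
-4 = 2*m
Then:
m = -2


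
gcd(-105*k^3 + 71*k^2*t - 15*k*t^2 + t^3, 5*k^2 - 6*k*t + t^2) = -5*k + t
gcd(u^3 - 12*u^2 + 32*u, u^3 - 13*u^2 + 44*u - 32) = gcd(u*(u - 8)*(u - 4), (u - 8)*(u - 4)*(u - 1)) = u^2 - 12*u + 32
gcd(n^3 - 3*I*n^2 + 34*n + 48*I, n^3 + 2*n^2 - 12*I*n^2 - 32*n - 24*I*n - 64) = n - 8*I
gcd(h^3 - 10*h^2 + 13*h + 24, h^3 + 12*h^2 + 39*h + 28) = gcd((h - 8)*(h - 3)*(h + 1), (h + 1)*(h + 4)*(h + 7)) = h + 1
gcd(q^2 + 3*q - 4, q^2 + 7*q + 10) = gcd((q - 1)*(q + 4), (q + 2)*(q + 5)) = 1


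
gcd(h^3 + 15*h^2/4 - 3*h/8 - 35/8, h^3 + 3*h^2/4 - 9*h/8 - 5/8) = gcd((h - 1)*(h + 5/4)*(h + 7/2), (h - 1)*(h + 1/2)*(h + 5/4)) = h^2 + h/4 - 5/4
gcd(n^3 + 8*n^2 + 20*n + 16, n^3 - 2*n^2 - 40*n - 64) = n^2 + 6*n + 8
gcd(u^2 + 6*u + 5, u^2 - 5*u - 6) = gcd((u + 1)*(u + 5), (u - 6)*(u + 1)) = u + 1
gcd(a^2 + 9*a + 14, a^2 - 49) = a + 7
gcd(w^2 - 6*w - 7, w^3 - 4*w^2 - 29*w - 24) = w + 1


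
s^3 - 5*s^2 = s^2*(s - 5)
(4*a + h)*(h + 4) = 4*a*h + 16*a + h^2 + 4*h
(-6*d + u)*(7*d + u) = -42*d^2 + d*u + u^2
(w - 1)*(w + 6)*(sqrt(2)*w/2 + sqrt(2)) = sqrt(2)*w^3/2 + 7*sqrt(2)*w^2/2 + 2*sqrt(2)*w - 6*sqrt(2)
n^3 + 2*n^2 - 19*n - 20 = (n - 4)*(n + 1)*(n + 5)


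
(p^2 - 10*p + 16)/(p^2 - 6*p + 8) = (p - 8)/(p - 4)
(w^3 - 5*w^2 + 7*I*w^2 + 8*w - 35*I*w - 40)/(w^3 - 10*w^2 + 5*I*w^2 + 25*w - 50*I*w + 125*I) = (w^2 + 7*I*w + 8)/(w^2 + 5*w*(-1 + I) - 25*I)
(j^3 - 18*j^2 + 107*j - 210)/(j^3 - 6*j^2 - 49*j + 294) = (j - 5)/(j + 7)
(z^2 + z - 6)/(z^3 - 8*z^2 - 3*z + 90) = (z - 2)/(z^2 - 11*z + 30)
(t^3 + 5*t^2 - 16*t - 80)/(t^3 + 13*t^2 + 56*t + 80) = (t - 4)/(t + 4)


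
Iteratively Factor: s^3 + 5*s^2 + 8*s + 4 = (s + 2)*(s^2 + 3*s + 2) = (s + 2)^2*(s + 1)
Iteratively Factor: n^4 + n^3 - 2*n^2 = (n + 2)*(n^3 - n^2) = n*(n + 2)*(n^2 - n) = n^2*(n + 2)*(n - 1)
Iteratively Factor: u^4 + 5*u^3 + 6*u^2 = (u + 3)*(u^3 + 2*u^2) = u*(u + 3)*(u^2 + 2*u) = u*(u + 2)*(u + 3)*(u)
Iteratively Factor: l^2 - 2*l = (l)*(l - 2)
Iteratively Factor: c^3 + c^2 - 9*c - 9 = (c + 3)*(c^2 - 2*c - 3) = (c - 3)*(c + 3)*(c + 1)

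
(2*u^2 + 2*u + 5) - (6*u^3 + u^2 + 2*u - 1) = -6*u^3 + u^2 + 6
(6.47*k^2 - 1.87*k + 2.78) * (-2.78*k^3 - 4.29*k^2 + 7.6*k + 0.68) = -17.9866*k^5 - 22.5577*k^4 + 49.4659*k^3 - 21.7386*k^2 + 19.8564*k + 1.8904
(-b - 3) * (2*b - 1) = -2*b^2 - 5*b + 3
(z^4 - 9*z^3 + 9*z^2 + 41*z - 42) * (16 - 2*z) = -2*z^5 + 34*z^4 - 162*z^3 + 62*z^2 + 740*z - 672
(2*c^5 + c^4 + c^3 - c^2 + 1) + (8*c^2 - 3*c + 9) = 2*c^5 + c^4 + c^3 + 7*c^2 - 3*c + 10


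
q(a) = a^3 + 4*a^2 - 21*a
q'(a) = 3*a^2 + 8*a - 21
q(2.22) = -15.97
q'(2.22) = 11.55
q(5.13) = 132.54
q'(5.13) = 98.99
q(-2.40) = 59.62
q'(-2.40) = -22.92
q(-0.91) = 21.67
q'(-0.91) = -25.80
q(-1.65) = 41.05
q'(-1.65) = -26.03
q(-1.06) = 25.56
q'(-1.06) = -26.11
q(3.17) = 5.48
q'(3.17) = 34.51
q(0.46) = -8.72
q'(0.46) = -16.69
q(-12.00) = -900.00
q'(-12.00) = 315.00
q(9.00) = 864.00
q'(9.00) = 294.00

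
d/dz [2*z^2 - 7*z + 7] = 4*z - 7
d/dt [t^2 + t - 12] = 2*t + 1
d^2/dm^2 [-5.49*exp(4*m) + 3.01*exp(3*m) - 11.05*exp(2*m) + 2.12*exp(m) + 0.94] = (-87.84*exp(3*m) + 27.09*exp(2*m) - 44.2*exp(m) + 2.12)*exp(m)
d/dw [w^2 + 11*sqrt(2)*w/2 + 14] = 2*w + 11*sqrt(2)/2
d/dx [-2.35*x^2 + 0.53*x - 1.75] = 0.53 - 4.7*x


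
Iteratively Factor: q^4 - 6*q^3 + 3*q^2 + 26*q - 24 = (q - 1)*(q^3 - 5*q^2 - 2*q + 24) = (q - 4)*(q - 1)*(q^2 - q - 6) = (q - 4)*(q - 1)*(q + 2)*(q - 3)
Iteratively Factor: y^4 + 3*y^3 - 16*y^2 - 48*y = (y - 4)*(y^3 + 7*y^2 + 12*y) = y*(y - 4)*(y^2 + 7*y + 12) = y*(y - 4)*(y + 3)*(y + 4)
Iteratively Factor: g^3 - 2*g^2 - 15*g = (g - 5)*(g^2 + 3*g) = (g - 5)*(g + 3)*(g)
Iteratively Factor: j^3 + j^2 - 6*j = (j + 3)*(j^2 - 2*j) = (j - 2)*(j + 3)*(j)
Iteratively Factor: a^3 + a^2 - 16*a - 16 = (a - 4)*(a^2 + 5*a + 4) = (a - 4)*(a + 1)*(a + 4)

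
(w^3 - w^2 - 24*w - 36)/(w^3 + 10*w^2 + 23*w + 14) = (w^2 - 3*w - 18)/(w^2 + 8*w + 7)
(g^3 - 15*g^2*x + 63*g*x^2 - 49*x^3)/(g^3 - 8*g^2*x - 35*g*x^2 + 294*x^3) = (g - x)/(g + 6*x)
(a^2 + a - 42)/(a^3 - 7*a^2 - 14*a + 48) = (a^2 + a - 42)/(a^3 - 7*a^2 - 14*a + 48)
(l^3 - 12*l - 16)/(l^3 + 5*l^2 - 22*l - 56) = (l + 2)/(l + 7)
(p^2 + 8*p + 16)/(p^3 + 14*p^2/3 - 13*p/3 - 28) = 3*(p + 4)/(3*p^2 + 2*p - 21)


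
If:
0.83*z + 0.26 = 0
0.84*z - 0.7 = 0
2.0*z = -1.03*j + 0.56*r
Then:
No Solution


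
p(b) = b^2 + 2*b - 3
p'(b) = 2*b + 2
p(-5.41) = 15.45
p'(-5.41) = -8.82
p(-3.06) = 0.24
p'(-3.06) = -4.12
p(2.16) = 5.99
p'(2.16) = 6.32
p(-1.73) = -3.47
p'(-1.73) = -1.46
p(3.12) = 12.97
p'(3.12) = 8.24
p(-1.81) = -3.34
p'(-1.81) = -1.62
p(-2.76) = -0.90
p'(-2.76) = -3.52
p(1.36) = 1.57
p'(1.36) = 4.72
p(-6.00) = 21.00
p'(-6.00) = -10.00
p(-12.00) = 117.00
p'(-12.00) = -22.00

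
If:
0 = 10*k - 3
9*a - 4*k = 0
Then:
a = 2/15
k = 3/10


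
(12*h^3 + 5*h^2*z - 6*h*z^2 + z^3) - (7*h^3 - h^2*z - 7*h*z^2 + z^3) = 5*h^3 + 6*h^2*z + h*z^2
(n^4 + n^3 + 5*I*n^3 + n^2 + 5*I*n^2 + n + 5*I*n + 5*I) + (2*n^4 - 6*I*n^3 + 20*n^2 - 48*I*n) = 3*n^4 + n^3 - I*n^3 + 21*n^2 + 5*I*n^2 + n - 43*I*n + 5*I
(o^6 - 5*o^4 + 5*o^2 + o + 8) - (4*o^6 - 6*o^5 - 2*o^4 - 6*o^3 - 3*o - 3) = -3*o^6 + 6*o^5 - 3*o^4 + 6*o^3 + 5*o^2 + 4*o + 11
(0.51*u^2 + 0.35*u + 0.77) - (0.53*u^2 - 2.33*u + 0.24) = -0.02*u^2 + 2.68*u + 0.53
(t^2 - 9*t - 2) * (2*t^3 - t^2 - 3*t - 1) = 2*t^5 - 19*t^4 + 2*t^3 + 28*t^2 + 15*t + 2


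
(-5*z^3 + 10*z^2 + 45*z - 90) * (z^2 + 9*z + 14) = -5*z^5 - 35*z^4 + 65*z^3 + 455*z^2 - 180*z - 1260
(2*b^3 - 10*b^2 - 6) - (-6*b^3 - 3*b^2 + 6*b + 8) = 8*b^3 - 7*b^2 - 6*b - 14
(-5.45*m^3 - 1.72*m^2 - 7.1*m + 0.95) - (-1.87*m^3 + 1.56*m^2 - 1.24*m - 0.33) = -3.58*m^3 - 3.28*m^2 - 5.86*m + 1.28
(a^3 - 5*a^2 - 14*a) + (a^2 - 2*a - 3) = a^3 - 4*a^2 - 16*a - 3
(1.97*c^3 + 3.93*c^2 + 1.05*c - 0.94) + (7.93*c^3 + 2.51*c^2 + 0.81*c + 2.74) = 9.9*c^3 + 6.44*c^2 + 1.86*c + 1.8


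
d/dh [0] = 0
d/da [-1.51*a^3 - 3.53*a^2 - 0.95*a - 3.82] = -4.53*a^2 - 7.06*a - 0.95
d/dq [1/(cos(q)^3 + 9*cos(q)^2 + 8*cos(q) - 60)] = (3*cos(q)^2 + 18*cos(q) + 8)*sin(q)/(cos(q)^3 + 9*cos(q)^2 + 8*cos(q) - 60)^2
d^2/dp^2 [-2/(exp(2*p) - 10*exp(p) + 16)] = 4*(-4*(exp(p) - 5)^2*exp(p) + (2*exp(p) - 5)*(exp(2*p) - 10*exp(p) + 16))*exp(p)/(exp(2*p) - 10*exp(p) + 16)^3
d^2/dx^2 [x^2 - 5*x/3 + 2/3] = 2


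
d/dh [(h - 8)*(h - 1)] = 2*h - 9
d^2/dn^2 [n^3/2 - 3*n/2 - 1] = 3*n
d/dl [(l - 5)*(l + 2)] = 2*l - 3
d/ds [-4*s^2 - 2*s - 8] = -8*s - 2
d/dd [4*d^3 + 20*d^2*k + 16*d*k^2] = 12*d^2 + 40*d*k + 16*k^2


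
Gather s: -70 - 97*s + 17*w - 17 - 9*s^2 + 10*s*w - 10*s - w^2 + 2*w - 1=-9*s^2 + s*(10*w - 107) - w^2 + 19*w - 88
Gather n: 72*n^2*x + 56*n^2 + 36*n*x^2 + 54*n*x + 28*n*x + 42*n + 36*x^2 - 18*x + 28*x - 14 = n^2*(72*x + 56) + n*(36*x^2 + 82*x + 42) + 36*x^2 + 10*x - 14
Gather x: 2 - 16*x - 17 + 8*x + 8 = -8*x - 7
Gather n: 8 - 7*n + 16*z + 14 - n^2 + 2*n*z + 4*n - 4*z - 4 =-n^2 + n*(2*z - 3) + 12*z + 18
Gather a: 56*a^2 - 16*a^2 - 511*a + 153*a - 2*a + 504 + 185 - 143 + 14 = 40*a^2 - 360*a + 560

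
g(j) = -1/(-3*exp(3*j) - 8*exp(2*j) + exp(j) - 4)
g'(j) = -(9*exp(3*j) + 16*exp(2*j) - exp(j))/(-3*exp(3*j) - 8*exp(2*j) + exp(j) - 4)^2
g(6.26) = 0.00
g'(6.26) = -0.00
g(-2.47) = 0.25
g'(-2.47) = -0.00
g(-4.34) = 0.25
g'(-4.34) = 0.00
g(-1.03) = 0.21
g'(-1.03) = -0.09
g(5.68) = 0.00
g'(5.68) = -0.00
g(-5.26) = 0.25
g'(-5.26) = 0.00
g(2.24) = 0.00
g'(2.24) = -0.00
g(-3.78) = 0.25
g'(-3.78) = 0.00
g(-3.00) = 0.25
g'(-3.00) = 0.00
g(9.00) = 0.00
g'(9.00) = 0.00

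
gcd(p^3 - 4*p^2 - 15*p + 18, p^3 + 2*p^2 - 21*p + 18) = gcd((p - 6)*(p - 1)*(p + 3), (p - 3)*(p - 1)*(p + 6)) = p - 1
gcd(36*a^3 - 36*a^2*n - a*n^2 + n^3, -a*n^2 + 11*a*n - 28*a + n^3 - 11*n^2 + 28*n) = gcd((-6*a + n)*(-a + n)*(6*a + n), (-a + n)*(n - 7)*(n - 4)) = a - n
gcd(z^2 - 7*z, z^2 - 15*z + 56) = z - 7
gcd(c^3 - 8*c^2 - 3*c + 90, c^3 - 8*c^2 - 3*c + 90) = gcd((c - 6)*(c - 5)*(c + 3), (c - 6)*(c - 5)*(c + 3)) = c^3 - 8*c^2 - 3*c + 90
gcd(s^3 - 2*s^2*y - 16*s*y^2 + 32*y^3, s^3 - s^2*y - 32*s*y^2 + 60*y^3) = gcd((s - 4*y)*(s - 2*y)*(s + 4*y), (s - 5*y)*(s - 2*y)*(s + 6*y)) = -s + 2*y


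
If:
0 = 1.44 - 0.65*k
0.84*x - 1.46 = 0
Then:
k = 2.22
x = 1.74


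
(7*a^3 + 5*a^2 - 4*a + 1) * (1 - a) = -7*a^4 + 2*a^3 + 9*a^2 - 5*a + 1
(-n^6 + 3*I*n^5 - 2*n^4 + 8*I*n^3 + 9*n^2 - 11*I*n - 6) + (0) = -n^6 + 3*I*n^5 - 2*n^4 + 8*I*n^3 + 9*n^2 - 11*I*n - 6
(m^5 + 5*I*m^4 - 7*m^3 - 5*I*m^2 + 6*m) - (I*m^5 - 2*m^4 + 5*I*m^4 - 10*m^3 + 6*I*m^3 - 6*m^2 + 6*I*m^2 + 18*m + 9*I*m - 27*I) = m^5 - I*m^5 + 2*m^4 + 3*m^3 - 6*I*m^3 + 6*m^2 - 11*I*m^2 - 12*m - 9*I*m + 27*I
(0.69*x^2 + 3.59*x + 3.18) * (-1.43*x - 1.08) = -0.9867*x^3 - 5.8789*x^2 - 8.4246*x - 3.4344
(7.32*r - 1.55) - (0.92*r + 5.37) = 6.4*r - 6.92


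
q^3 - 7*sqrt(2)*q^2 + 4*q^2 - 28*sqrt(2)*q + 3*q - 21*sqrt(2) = (q + 1)*(q + 3)*(q - 7*sqrt(2))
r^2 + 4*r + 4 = (r + 2)^2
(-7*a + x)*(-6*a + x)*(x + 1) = 42*a^2*x + 42*a^2 - 13*a*x^2 - 13*a*x + x^3 + x^2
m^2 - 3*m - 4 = (m - 4)*(m + 1)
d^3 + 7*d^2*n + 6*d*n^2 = d*(d + n)*(d + 6*n)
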